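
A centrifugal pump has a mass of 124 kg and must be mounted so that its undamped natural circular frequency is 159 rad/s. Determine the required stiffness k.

3130000 N/m

k = m·ω_n² = 124 × 159.0² = 124 × 25280 = 3135000 N/m.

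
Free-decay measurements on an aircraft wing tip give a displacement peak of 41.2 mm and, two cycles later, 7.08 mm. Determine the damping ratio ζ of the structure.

0.139

Logarithmic decrement δ = (1/n)·ln(x₀/x_n) = (1/2)·ln(41.2/7.08) = (1/2)·ln(5.819) = 0.8806.
ζ = δ/√(4π² + δ²) = 0.8806/√(39.48 + 0.775) = 0.8806/6.345 = 0.1388.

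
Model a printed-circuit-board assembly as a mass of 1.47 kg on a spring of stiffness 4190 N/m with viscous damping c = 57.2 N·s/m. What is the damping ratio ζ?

ω_n = √(k/m) = √(4190/1.47) = 53.39 rad/s.
Critical damping c_c = 2√(k·m) = 2√(4190 × 1.47) = 157.0 N·s/m, so ζ = c/c_c = 57.2/157.0 = 0.3644.

0.364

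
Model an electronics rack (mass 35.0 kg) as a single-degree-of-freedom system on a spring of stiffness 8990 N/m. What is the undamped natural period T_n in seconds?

ω_n = √(k/m) = √(8990/35.0) = √256.9 = 16.03 rad/s.
T_n = 2π/ω_n = 6.283/16.03 = 0.3920 s.

0.392 s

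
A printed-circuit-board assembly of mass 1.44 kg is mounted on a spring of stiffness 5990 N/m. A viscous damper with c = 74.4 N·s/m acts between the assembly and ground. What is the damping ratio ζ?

0.401

ω_n = √(k/m) = √(5990/1.44) = 64.50 rad/s.
Critical damping c_c = 2√(k·m) = 2√(5990 × 1.44) = 185.7 N·s/m, so ζ = c/c_c = 74.4/185.7 = 0.4005.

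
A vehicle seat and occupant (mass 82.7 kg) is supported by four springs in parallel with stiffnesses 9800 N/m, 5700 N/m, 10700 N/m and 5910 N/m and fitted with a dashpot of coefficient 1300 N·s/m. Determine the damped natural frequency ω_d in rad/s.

Parallel springs add: k_eq = 9800 + 5700 + 10700 + 5910 = 32110 N/m.
ω_n = √(k_eq/m) = √(32110/82.7) = 19.70 rad/s.
Critical damping c_c = 2√(k_eq·m) = 2√(32110 × 82.7) = 3259 N·s/m, so ζ = c/c_c = 1300/3259 = 0.3989.
ω_d = ω_n√(1 − ζ²) = 19.70 × √(1 − 0.159) = 18.07 rad/s.

18.1 rad/s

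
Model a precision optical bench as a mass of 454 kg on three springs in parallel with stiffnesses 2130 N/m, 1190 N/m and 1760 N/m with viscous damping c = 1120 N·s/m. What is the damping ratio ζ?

Parallel springs add: k_eq = 2130 + 1190 + 1760 = 5080 N/m.
ω_n = √(k_eq/m) = √(5080/454) = 3.345 rad/s.
Critical damping c_c = 2√(k_eq·m) = 2√(5080 × 454) = 3037 N·s/m, so ζ = c/c_c = 1120/3037 = 0.3687.

0.369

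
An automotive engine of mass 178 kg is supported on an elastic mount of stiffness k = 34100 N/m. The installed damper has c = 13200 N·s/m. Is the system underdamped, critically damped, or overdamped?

overdamped

c_c = 2√(k·m) = 4927 N·s/m; ζ = c/c_c = 13200/4927 = 2.68.
Since ζ > 1 the system is overdamped.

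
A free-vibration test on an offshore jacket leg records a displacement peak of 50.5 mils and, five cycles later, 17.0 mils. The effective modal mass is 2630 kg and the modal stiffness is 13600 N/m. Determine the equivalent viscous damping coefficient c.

Logarithmic decrement δ = (1/n)·ln(x₀/x_n) = (1/5)·ln(50.5/17.0) = (1/5)·ln(2.971) = 0.2178.
ζ = δ/√(4π² + δ²) = 0.2178/√(39.48 + 0.0474) = 0.2178/6.287 = 0.03464.
c = ζ · 2√(km) = 0.03464 × 2√(13600 × 2630) = 0.03464 × 11960 = 414.3 N·s/m.

414 N·s/m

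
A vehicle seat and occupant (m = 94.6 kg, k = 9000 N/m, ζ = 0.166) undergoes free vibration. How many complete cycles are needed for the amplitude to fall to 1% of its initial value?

Logarithmic decrement δ = 2πζ/√(1 − ζ²) = 2π × 0.1660/√(1 − 0.0276) = 1.058.
x_n/x₀ = e^(−nδ) ≤ 0.01; take ln: n ≥ ln(1/0.01)/δ = 4.605/1.058 = 4.354.
So 5 complete cycles are required.

5 cycles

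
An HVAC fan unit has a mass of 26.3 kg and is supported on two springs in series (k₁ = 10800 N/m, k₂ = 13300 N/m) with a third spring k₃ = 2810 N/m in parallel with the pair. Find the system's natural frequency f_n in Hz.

Series pair: k_s = k₁k₂/(k₁+k₂) = (10800)(13300)/(10800 + 13300) = 5960 N/m. In parallel with k₃: k_eq = 5960 + 2810 = 8770 N/m.
ω_n = √(k_eq/m) = √(8770/26.3) = √333.5 = 18.26 rad/s.
f_n = ω_n/(2π) = 18.26/6.283 = 2.906 Hz.

2.91 Hz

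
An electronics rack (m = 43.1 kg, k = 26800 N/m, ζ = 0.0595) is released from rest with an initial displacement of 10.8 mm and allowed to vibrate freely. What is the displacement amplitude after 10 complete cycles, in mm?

Logarithmic decrement δ = 2πζ/√(1 − ζ²) = 2π × 0.05950/√(1 − 0.00354) = 0.3745.
After n cycles, x_n/x₀ = e^(−nδ), so x_10 = 10.8 × e^(−10 × 0.3745) = 10.8 × 0.02363 = 0.2552 mm.

0.255 mm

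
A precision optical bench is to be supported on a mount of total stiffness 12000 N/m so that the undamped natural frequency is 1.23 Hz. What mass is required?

201 kg

ω_n = 2πf_n = 2π × 1.23 = 7.728 rad/s.
m = k/ω_n² = 12000/7.728² = 12000/59.73 = 200.9 kg.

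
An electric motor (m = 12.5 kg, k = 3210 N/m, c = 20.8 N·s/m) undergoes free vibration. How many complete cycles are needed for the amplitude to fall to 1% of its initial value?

15 cycles

ζ = c/(2√(km)) = 20.8/(2√(3210 × 12.5)) = 20.8/400.6 = 0.05192.
Logarithmic decrement δ = 2πζ/√(1 − ζ²) = 2π × 0.05192/√(1 − 0.00270) = 0.3267.
x_n/x₀ = e^(−nδ) ≤ 0.01; take ln: n ≥ ln(1/0.01)/δ = 4.605/0.3267 = 14.10.
So 15 complete cycles are required.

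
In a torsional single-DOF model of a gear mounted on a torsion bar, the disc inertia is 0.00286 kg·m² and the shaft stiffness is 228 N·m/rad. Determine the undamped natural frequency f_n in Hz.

44.9 Hz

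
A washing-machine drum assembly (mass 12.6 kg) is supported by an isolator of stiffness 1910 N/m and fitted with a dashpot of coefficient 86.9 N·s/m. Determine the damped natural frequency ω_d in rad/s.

11.8 rad/s

ω_n = √(k/m) = √(1910/12.6) = 12.31 rad/s.
Critical damping c_c = 2√(k·m) = 2√(1910 × 12.6) = 310.3 N·s/m, so ζ = c/c_c = 86.9/310.3 = 0.2801.
ω_d = ω_n√(1 − ζ²) = 12.31 × √(1 − 0.0784) = 11.82 rad/s.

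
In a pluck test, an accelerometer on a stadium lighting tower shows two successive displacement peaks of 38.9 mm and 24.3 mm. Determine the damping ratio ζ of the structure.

0.0747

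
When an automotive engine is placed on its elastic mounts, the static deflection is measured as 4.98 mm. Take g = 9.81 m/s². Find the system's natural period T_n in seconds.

0.142 s

ω_n = √(g/δ_st) = √(9.81/0.00498) = √1970 = 44.38 rad/s.
T_n = 2π/ω_n = 6.283/44.38 = 0.1416 s.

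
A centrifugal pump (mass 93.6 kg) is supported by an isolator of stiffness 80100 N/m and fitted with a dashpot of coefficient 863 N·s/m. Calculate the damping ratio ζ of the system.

0.158

ω_n = √(k/m) = √(80100/93.6) = 29.25 rad/s.
Critical damping c_c = 2√(k·m) = 2√(80100 × 93.6) = 5476 N·s/m, so ζ = c/c_c = 863/5476 = 0.1576.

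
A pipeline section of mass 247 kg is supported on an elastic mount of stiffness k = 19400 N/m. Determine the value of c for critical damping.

4380 N·s/m

c_c = 2√(k·m) = 2√(19400 × 247) = 2 × 2189 = 4378 N·s/m.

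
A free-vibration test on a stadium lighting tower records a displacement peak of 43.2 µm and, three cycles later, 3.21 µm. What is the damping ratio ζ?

0.137

Logarithmic decrement δ = (1/n)·ln(x₀/x_n) = (1/3)·ln(43.2/3.21) = (1/3)·ln(13.46) = 0.8665.
ζ = δ/√(4π² + δ²) = 0.8665/√(39.48 + 0.751) = 0.8665/6.343 = 0.1366.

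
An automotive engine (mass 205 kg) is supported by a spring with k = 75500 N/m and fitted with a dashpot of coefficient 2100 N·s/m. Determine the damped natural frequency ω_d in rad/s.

ω_n = √(k/m) = √(75500/205) = 19.19 rad/s.
Critical damping c_c = 2√(k·m) = 2√(75500 × 205) = 7868 N·s/m, so ζ = c/c_c = 2100/7868 = 0.2669.
ω_d = ω_n√(1 − ζ²) = 19.19 × √(1 − 0.0712) = 18.49 rad/s.

18.5 rad/s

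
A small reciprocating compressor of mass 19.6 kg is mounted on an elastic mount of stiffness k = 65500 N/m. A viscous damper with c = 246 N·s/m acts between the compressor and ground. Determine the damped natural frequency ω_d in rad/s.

57.5 rad/s

ω_n = √(k/m) = √(65500/19.6) = 57.81 rad/s.
Critical damping c_c = 2√(k·m) = 2√(65500 × 19.6) = 2266 N·s/m, so ζ = c/c_c = 246/2266 = 0.1086.
ω_d = ω_n√(1 − ζ²) = 57.81 × √(1 − 0.0118) = 57.47 rad/s.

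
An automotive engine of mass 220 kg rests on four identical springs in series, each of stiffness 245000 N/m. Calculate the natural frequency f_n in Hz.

2.66 Hz

Series springs: 1/k_eq = 4/245000, so k_eq = 245000/4 = 61250 N/m.
ω_n = √(k_eq/m) = √(61250/220) = √278.4 = 16.69 rad/s.
f_n = ω_n/(2π) = 16.69/6.283 = 2.656 Hz.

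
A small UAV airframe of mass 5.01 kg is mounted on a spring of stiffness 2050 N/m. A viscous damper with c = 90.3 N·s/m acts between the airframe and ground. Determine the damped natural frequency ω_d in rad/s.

18.1 rad/s

ω_n = √(k/m) = √(2050/5.01) = 20.23 rad/s.
Critical damping c_c = 2√(k·m) = 2√(2050 × 5.01) = 202.7 N·s/m, so ζ = c/c_c = 90.3/202.7 = 0.4455.
ω_d = ω_n√(1 − ζ²) = 20.23 × √(1 − 0.198) = 18.11 rad/s.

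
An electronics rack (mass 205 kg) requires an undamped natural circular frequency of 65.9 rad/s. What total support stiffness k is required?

890000 N/m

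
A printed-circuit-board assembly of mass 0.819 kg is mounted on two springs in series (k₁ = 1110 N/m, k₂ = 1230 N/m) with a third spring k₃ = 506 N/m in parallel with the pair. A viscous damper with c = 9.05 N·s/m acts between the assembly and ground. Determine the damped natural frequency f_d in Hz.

5.74 Hz

Series pair: k_s = k₁k₂/(k₁+k₂) = (1110)(1230)/(1110 + 1230) = 583.5 N/m. In parallel with k₃: k_eq = 583.5 + 506 = 1089 N/m.
ω_n = √(k_eq/m) = √(1089/0.819) = 36.47 rad/s.
Critical damping c_c = 2√(k_eq·m) = 2√(1089 × 0.819) = 59.74 N·s/m, so ζ = c/c_c = 9.05/59.74 = 0.1515.
ω_d = ω_n√(1 − ζ²) = 36.47 × √(1 − 0.0229) = 36.05 rad/s.
f_d = ω_d/(2π) = 5.738 Hz.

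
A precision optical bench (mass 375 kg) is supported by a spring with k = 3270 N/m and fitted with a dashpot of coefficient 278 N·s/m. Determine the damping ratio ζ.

ω_n = √(k/m) = √(3270/375) = 2.953 rad/s.
Critical damping c_c = 2√(k·m) = 2√(3270 × 375) = 2215 N·s/m, so ζ = c/c_c = 278/2215 = 0.1255.

0.126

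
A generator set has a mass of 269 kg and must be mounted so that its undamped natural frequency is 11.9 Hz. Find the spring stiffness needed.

1500000 N/m

ω_n = 2πf_n = 2π × 11.9 = 74.77 rad/s.
k = m·ω_n² = 269 × 74.77² = 269 × 5591 = 1504000 N/m.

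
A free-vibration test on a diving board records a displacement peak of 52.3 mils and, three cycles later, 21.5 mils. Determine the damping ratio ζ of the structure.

0.0471

Logarithmic decrement δ = (1/n)·ln(x₀/x_n) = (1/3)·ln(52.3/21.5) = (1/3)·ln(2.433) = 0.2963.
ζ = δ/√(4π² + δ²) = 0.2963/√(39.48 + 0.0878) = 0.2963/6.290 = 0.04711.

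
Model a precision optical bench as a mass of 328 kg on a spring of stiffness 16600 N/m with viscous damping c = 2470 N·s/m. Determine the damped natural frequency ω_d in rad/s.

6.04 rad/s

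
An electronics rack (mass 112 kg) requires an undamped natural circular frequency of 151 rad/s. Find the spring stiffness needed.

2550000 N/m

k = m·ω_n² = 112 × 151.0² = 112 × 22800 = 2554000 N/m.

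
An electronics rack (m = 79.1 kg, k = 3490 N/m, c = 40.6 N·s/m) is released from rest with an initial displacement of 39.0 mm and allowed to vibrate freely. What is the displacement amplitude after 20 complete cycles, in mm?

0.303 mm

ζ = c/(2√(km)) = 40.6/(2√(3490 × 79.1)) = 40.6/1051 = 0.03864.
Logarithmic decrement δ = 2πζ/√(1 − ζ²) = 2π × 0.03864/√(1 − 0.00149) = 0.2429.
After n cycles, x_n/x₀ = e^(−nδ), so x_20 = 39.0 × e^(−20 × 0.2429) = 39.0 × 0.007760 = 0.3026 mm.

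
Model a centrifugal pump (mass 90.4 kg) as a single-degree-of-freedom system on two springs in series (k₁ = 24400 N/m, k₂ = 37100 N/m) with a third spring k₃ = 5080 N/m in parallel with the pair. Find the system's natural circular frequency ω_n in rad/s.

Series pair: k_s = k₁k₂/(k₁+k₂) = (24400)(37100)/(24400 + 37100) = 14720 N/m. In parallel with k₃: k_eq = 14720 + 5080 = 19800 N/m.
ω_n = √(k_eq/m) = √(19800/90.4) = √219.0 = 14.80 rad/s.

14.8 rad/s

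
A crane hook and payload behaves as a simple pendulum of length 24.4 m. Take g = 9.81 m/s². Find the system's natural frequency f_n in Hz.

For a simple pendulum ω_n = √(g/L) = √(9.81/24.4) = √0.4020 = 0.6341 rad/s.
f_n = ω_n/(2π) = 0.6341/6.283 = 0.1009 Hz.

0.101 Hz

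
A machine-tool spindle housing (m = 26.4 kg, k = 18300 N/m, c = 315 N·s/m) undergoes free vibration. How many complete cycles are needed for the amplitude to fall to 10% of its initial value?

2 cycles

ζ = c/(2√(km)) = 315/(2√(18300 × 26.4)) = 315/1390 = 0.2266.
Logarithmic decrement δ = 2πζ/√(1 − ζ²) = 2π × 0.2266/√(1 − 0.0513) = 1.462.
x_n/x₀ = e^(−nδ) ≤ 0.1; take ln: n ≥ ln(1/0.1)/δ = 2.303/1.462 = 1.575.
So 2 complete cycles are required.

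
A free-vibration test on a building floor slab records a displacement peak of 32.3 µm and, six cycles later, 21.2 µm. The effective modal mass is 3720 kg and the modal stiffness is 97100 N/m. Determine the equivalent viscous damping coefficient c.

425 N·s/m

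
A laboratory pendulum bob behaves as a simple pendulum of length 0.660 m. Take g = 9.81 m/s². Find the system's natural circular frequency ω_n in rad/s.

3.86 rad/s

For a simple pendulum ω_n = √(g/L) = √(9.81/0.660) = √14.86 = 3.855 rad/s.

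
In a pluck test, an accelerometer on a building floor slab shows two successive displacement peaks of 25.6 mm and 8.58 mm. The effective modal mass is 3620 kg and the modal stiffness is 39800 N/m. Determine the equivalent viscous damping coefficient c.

Logarithmic decrement δ = (1/n)·ln(x₀/x_n) = (1/1)·ln(25.6/8.58) = (1/1)·ln(2.984) = 1.093.
ζ = δ/√(4π² + δ²) = 1.093/√(39.48 + 1.19) = 1.093/6.378 = 0.1714.
c = ζ · 2√(km) = 0.1714 × 2√(39800 × 3620) = 0.1714 × 24010 = 4115 N·s/m.

4110 N·s/m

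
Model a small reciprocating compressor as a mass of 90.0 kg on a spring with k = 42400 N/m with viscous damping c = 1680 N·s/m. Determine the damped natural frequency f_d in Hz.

3.12 Hz

ω_n = √(k/m) = √(42400/90.0) = 21.71 rad/s.
Critical damping c_c = 2√(k·m) = 2√(42400 × 90.0) = 3907 N·s/m, so ζ = c/c_c = 1680/3907 = 0.4300.
ω_d = ω_n√(1 − ζ²) = 21.71 × √(1 − 0.185) = 19.60 rad/s.
f_d = ω_d/(2π) = 3.119 Hz.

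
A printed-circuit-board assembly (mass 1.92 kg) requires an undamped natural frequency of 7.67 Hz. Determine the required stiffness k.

ω_n = 2πf_n = 2π × 7.67 = 48.19 rad/s.
k = m·ω_n² = 1.92 × 48.19² = 1.92 × 2322 = 4459 N/m.

4460 N/m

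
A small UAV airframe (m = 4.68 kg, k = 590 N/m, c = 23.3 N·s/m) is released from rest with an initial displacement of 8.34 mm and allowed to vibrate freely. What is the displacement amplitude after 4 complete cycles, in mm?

0.0275 mm

ζ = c/(2√(km)) = 23.3/(2√(590 × 4.68)) = 23.3/105.1 = 0.2217.
Logarithmic decrement δ = 2πζ/√(1 − ζ²) = 2π × 0.2217/√(1 − 0.0492) = 1.429.
After n cycles, x_n/x₀ = e^(−nδ), so x_4 = 8.34 × e^(−4 × 1.429) = 8.34 × 0.003299 = 0.02751 mm.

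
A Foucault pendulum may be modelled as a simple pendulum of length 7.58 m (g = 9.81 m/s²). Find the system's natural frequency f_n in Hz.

For a simple pendulum ω_n = √(g/L) = √(9.81/7.58) = √1.294 = 1.138 rad/s.
f_n = ω_n/(2π) = 1.138/6.283 = 0.1811 Hz.

0.181 Hz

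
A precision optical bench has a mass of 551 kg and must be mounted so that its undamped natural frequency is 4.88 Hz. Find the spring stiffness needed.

ω_n = 2πf_n = 2π × 4.88 = 30.66 rad/s.
k = m·ω_n² = 551 × 30.66² = 551 × 940.2 = 518000 N/m.

518000 N/m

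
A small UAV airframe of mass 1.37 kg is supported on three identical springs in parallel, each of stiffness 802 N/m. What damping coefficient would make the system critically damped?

Parallel springs add: k_eq = 3 × 802 = 2406 N/m.
c_c = 2√(k_eq·m) = 2√(2406 × 1.37) = 2 × 57.41 = 114.8 N·s/m.

115 N·s/m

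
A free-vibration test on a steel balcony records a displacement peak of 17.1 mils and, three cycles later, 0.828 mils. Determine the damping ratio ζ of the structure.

0.159

Logarithmic decrement δ = (1/n)·ln(x₀/x_n) = (1/3)·ln(17.1/0.828) = (1/3)·ln(20.65) = 1.009.
ζ = δ/√(4π² + δ²) = 1.009/√(39.48 + 1.02) = 1.009/6.364 = 0.1586.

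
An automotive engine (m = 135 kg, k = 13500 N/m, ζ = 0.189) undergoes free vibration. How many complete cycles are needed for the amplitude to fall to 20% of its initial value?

2 cycles

Logarithmic decrement δ = 2πζ/√(1 − ζ²) = 2π × 0.1890/√(1 − 0.0357) = 1.209.
x_n/x₀ = e^(−nδ) ≤ 0.2; take ln: n ≥ ln(1/0.2)/δ = 1.609/1.209 = 1.331.
So 2 complete cycles are required.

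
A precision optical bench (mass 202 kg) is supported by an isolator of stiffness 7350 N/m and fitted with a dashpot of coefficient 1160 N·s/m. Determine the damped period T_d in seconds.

1.18 s

ω_n = √(k/m) = √(7350/202) = 6.032 rad/s.
Critical damping c_c = 2√(k·m) = 2√(7350 × 202) = 2437 N·s/m, so ζ = c/c_c = 1160/2437 = 0.4760.
ω_d = ω_n√(1 − ζ²) = 6.032 × √(1 − 0.227) = 5.305 rad/s.
T_d = 2π/ω_d = 1.184 s.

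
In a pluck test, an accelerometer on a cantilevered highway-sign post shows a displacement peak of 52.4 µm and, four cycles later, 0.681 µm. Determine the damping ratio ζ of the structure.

Logarithmic decrement δ = (1/n)·ln(x₀/x_n) = (1/4)·ln(52.4/0.681) = (1/4)·ln(76.95) = 1.086.
ζ = δ/√(4π² + δ²) = 1.086/√(39.48 + 1.18) = 1.086/6.376 = 0.1703.

0.170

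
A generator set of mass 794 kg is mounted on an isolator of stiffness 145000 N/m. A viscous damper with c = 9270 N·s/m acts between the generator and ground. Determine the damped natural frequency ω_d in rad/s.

12.2 rad/s

ω_n = √(k/m) = √(145000/794) = 13.51 rad/s.
Critical damping c_c = 2√(k·m) = 2√(145000 × 794) = 21460 N·s/m, so ζ = c/c_c = 9270/21460 = 0.4320.
ω_d = ω_n√(1 − ζ²) = 13.51 × √(1 − 0.187) = 12.19 rad/s.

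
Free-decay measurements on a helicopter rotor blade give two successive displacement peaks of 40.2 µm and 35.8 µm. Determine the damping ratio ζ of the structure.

Logarithmic decrement δ = (1/n)·ln(x₀/x_n) = (1/1)·ln(40.2/35.8) = (1/1)·ln(1.123) = 0.1159.
ζ = δ/√(4π² + δ²) = 0.1159/√(39.48 + 0.0134) = 0.1159/6.284 = 0.01845.

0.0184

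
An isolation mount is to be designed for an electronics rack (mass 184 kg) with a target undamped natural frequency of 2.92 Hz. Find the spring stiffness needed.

61900 N/m

ω_n = 2πf_n = 2π × 2.92 = 18.35 rad/s.
k = m·ω_n² = 184 × 18.35² = 184 × 336.6 = 61940 N/m.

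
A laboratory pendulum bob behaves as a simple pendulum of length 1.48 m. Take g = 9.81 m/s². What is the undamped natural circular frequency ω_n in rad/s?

For a simple pendulum ω_n = √(g/L) = √(9.81/1.48) = √6.628 = 2.575 rad/s.

2.57 rad/s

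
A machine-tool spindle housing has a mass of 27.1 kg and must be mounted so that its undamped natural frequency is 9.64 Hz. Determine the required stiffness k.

ω_n = 2πf_n = 2π × 9.64 = 60.57 rad/s.
k = m·ω_n² = 27.1 × 60.57² = 27.1 × 3669 = 99420 N/m.

99400 N/m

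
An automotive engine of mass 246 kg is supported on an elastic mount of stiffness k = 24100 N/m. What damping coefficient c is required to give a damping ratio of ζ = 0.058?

c_c = 2√(k·m) = 2√(24100 × 246) = 4870 N·s/m.
c = ζ·c_c = 0.058 × 4870 = 282.4 N·s/m.

282 N·s/m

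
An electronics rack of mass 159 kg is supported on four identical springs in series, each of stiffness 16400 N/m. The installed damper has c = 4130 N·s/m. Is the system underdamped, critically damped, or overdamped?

Series springs: 1/k_eq = 4/16400, so k_eq = 16400/4 = 4100 N/m.
c_c = 2√(k_eq·m) = 1615 N·s/m; ζ = c/c_c = 4130/1615 = 2.56.
Since ζ > 1 the system is overdamped.

overdamped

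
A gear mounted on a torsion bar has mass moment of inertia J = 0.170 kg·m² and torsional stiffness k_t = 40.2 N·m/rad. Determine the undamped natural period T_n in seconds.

ω_n = √(k_t/J) = √(40.2/0.170) = √236.5 = 15.38 rad/s.
T_n = 2π/ω_n = 6.283/15.38 = 0.4086 s.

0.409 s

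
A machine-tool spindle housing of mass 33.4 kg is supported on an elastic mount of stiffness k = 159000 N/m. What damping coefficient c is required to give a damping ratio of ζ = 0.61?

2810 N·s/m

c_c = 2√(k·m) = 2√(159000 × 33.4) = 4609 N·s/m.
c = ζ·c_c = 0.61 × 4609 = 2811 N·s/m.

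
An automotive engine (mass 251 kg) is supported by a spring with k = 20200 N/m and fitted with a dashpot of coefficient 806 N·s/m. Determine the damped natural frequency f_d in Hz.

1.40 Hz

ω_n = √(k/m) = √(20200/251) = 8.971 rad/s.
Critical damping c_c = 2√(k·m) = 2√(20200 × 251) = 4503 N·s/m, so ζ = c/c_c = 806/4503 = 0.1790.
ω_d = ω_n√(1 − ζ²) = 8.971 × √(1 − 0.0320) = 8.826 rad/s.
f_d = ω_d/(2π) = 1.405 Hz.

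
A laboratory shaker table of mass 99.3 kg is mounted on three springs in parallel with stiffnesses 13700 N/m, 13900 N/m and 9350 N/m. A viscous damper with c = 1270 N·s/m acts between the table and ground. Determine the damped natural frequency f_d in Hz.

2.90 Hz

Parallel springs add: k_eq = 13700 + 13900 + 9350 = 36950 N/m.
ω_n = √(k_eq/m) = √(36950/99.3) = 19.29 rad/s.
Critical damping c_c = 2√(k_eq·m) = 2√(36950 × 99.3) = 3831 N·s/m, so ζ = c/c_c = 1270/3831 = 0.3315.
ω_d = ω_n√(1 − ζ²) = 19.29 × √(1 − 0.110) = 18.20 rad/s.
f_d = ω_d/(2π) = 2.896 Hz.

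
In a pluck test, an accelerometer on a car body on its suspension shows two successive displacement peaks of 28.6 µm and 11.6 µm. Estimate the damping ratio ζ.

Logarithmic decrement δ = (1/n)·ln(x₀/x_n) = (1/1)·ln(28.6/11.6) = (1/1)·ln(2.466) = 0.9024.
ζ = δ/√(4π² + δ²) = 0.9024/√(39.48 + 0.814) = 0.9024/6.348 = 0.1422.

0.142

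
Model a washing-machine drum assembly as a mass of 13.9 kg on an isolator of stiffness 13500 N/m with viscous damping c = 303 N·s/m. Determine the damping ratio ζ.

0.350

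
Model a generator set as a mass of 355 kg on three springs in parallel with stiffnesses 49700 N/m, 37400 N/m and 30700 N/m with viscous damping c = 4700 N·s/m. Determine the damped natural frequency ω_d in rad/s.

Parallel springs add: k_eq = 49700 + 37400 + 30700 = 117800 N/m.
ω_n = √(k_eq/m) = √(117800/355) = 18.22 rad/s.
Critical damping c_c = 2√(k_eq·m) = 2√(117800 × 355) = 12930 N·s/m, so ζ = c/c_c = 4700/12930 = 0.3634.
ω_d = ω_n√(1 − ζ²) = 18.22 × √(1 − 0.132) = 16.97 rad/s.

17.0 rad/s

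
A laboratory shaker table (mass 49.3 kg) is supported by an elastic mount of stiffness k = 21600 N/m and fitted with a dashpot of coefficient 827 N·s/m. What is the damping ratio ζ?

0.401

ω_n = √(k/m) = √(21600/49.3) = 20.93 rad/s.
Critical damping c_c = 2√(k·m) = 2√(21600 × 49.3) = 2064 N·s/m, so ζ = c/c_c = 827/2064 = 0.4007.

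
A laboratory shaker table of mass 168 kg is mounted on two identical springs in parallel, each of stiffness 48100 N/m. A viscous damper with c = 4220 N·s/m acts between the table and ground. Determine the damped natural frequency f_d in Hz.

3.24 Hz

Parallel springs add: k_eq = 2 × 48100 = 96200 N/m.
ω_n = √(k_eq/m) = √(96200/168) = 23.93 rad/s.
Critical damping c_c = 2√(k_eq·m) = 2√(96200 × 168) = 8040 N·s/m, so ζ = c/c_c = 4220/8040 = 0.5249.
ω_d = ω_n√(1 − ζ²) = 23.93 × √(1 − 0.275) = 20.37 rad/s.
f_d = ω_d/(2π) = 3.242 Hz.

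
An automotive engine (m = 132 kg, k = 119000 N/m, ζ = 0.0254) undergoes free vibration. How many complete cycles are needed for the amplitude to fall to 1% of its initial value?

29 cycles

Logarithmic decrement δ = 2πζ/√(1 − ζ²) = 2π × 0.02540/√(1 − 0.000645) = 0.1596.
x_n/x₀ = e^(−nδ) ≤ 0.01; take ln: n ≥ ln(1/0.01)/δ = 4.605/0.1596 = 28.85.
So 29 complete cycles are required.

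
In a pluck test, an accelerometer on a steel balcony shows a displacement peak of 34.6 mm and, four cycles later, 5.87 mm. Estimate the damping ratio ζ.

Logarithmic decrement δ = (1/n)·ln(x₀/x_n) = (1/4)·ln(34.6/5.87) = (1/4)·ln(5.894) = 0.4435.
ζ = δ/√(4π² + δ²) = 0.4435/√(39.48 + 0.197) = 0.4435/6.299 = 0.07041.

0.0704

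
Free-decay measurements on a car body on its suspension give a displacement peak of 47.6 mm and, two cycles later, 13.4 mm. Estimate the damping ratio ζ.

0.100

Logarithmic decrement δ = (1/n)·ln(x₀/x_n) = (1/2)·ln(47.6/13.4) = (1/2)·ln(3.552) = 0.6338.
ζ = δ/√(4π² + δ²) = 0.6338/√(39.48 + 0.402) = 0.6338/6.315 = 0.1004.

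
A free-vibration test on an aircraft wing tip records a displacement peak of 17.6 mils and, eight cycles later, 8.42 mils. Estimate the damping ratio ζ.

Logarithmic decrement δ = (1/n)·ln(x₀/x_n) = (1/8)·ln(17.6/8.42) = (1/8)·ln(2.090) = 0.09216.
ζ = δ/√(4π² + δ²) = 0.09216/√(39.48 + 0.00849) = 0.09216/6.284 = 0.01467.

0.0147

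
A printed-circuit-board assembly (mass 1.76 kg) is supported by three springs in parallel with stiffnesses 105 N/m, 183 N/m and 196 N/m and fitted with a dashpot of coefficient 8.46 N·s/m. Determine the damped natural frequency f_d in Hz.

2.61 Hz

Parallel springs add: k_eq = 105 + 183 + 196 = 484.0 N/m.
ω_n = √(k_eq/m) = √(484.0/1.76) = 16.58 rad/s.
Critical damping c_c = 2√(k_eq·m) = 2√(484.0 × 1.76) = 58.37 N·s/m, so ζ = c/c_c = 8.46/58.37 = 0.1449.
ω_d = ω_n√(1 − ζ²) = 16.58 × √(1 − 0.0210) = 16.41 rad/s.
f_d = ω_d/(2π) = 2.611 Hz.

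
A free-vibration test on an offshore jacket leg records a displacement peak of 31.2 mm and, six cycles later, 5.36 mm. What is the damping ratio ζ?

0.0467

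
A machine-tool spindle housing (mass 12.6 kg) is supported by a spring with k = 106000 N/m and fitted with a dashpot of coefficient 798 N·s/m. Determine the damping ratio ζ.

ω_n = √(k/m) = √(106000/12.6) = 91.72 rad/s.
Critical damping c_c = 2√(k·m) = 2√(106000 × 12.6) = 2311 N·s/m, so ζ = c/c_c = 798/2311 = 0.3453.

0.345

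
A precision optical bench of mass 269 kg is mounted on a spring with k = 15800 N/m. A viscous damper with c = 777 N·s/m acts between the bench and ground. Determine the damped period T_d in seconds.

ω_n = √(k/m) = √(15800/269) = 7.664 rad/s.
Critical damping c_c = 2√(k·m) = 2√(15800 × 269) = 4123 N·s/m, so ζ = c/c_c = 777/4123 = 0.1884.
ω_d = ω_n√(1 − ζ²) = 7.664 × √(1 − 0.0355) = 7.527 rad/s.
T_d = 2π/ω_d = 0.8348 s.

0.835 s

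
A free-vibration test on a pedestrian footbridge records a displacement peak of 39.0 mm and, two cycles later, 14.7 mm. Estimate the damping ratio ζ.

0.0774

Logarithmic decrement δ = (1/n)·ln(x₀/x_n) = (1/2)·ln(39.0/14.7) = (1/2)·ln(2.653) = 0.4879.
ζ = δ/√(4π² + δ²) = 0.4879/√(39.48 + 0.238) = 0.4879/6.302 = 0.07741.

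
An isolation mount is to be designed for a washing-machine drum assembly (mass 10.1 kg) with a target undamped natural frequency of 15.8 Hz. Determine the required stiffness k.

99500 N/m

ω_n = 2πf_n = 2π × 15.8 = 99.27 rad/s.
k = m·ω_n² = 10.1 × 99.27² = 10.1 × 9855 = 99540 N/m.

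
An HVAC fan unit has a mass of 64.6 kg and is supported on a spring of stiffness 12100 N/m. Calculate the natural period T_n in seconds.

ω_n = √(k/m) = √(12100/64.6) = √187.3 = 13.69 rad/s.
T_n = 2π/ω_n = 6.283/13.69 = 0.4591 s.

0.459 s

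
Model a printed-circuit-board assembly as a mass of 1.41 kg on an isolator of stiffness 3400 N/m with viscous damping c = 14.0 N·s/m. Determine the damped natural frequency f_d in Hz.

7.78 Hz

ω_n = √(k/m) = √(3400/1.41) = 49.11 rad/s.
Critical damping c_c = 2√(k·m) = 2√(3400 × 1.41) = 138.5 N·s/m, so ζ = c/c_c = 14.0/138.5 = 0.1011.
ω_d = ω_n√(1 − ζ²) = 49.11 × √(1 − 0.0102) = 48.85 rad/s.
f_d = ω_d/(2π) = 7.775 Hz.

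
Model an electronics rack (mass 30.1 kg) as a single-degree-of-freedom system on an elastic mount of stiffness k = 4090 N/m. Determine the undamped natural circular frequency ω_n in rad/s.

11.7 rad/s

ω_n = √(k/m) = √(4090/30.1) = √135.9 = 11.66 rad/s.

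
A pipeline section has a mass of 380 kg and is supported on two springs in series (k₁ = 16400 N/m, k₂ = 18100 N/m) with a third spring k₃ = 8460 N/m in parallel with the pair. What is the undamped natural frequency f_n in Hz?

Series pair: k_s = k₁k₂/(k₁+k₂) = (16400)(18100)/(16400 + 18100) = 8604 N/m. In parallel with k₃: k_eq = 8604 + 8460 = 17060 N/m.
ω_n = √(k_eq/m) = √(17060/380) = √44.91 = 6.701 rad/s.
f_n = ω_n/(2π) = 6.701/6.283 = 1.067 Hz.

1.07 Hz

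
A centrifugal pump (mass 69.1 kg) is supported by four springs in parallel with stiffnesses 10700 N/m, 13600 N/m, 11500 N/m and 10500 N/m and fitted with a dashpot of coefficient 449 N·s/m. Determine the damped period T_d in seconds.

Parallel springs add: k_eq = 10700 + 13600 + 11500 + 10500 = 46300 N/m.
ω_n = √(k_eq/m) = √(46300/69.1) = 25.89 rad/s.
Critical damping c_c = 2√(k_eq·m) = 2√(46300 × 69.1) = 3577 N·s/m, so ζ = c/c_c = 449/3577 = 0.1255.
ω_d = ω_n√(1 − ζ²) = 25.89 × √(1 − 0.0158) = 25.68 rad/s.
T_d = 2π/ω_d = 0.2447 s.

0.245 s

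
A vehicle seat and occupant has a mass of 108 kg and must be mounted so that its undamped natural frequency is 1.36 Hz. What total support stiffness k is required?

ω_n = 2πf_n = 2π × 1.36 = 8.545 rad/s.
k = m·ω_n² = 108 × 8.545² = 108 × 73.02 = 7886 N/m.

7890 N/m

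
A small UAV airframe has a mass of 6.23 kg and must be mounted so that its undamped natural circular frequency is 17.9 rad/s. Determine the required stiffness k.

2000 N/m

k = m·ω_n² = 6.23 × 17.90² = 6.23 × 320.4 = 1996 N/m.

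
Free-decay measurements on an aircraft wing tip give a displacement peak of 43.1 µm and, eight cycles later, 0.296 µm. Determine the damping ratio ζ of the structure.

Logarithmic decrement δ = (1/n)·ln(x₀/x_n) = (1/8)·ln(43.1/0.296) = (1/8)·ln(145.6) = 0.6226.
ζ = δ/√(4π² + δ²) = 0.6226/√(39.48 + 0.388) = 0.6226/6.314 = 0.09861.

0.0986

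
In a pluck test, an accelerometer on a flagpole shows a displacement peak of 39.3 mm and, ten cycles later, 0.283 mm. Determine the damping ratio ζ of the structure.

0.0783

Logarithmic decrement δ = (1/n)·ln(x₀/x_n) = (1/10)·ln(39.3/0.283) = (1/10)·ln(138.9) = 0.4934.
ζ = δ/√(4π² + δ²) = 0.4934/√(39.48 + 0.243) = 0.4934/6.303 = 0.07828.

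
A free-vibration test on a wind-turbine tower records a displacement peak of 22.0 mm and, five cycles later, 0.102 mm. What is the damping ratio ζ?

Logarithmic decrement δ = (1/n)·ln(x₀/x_n) = (1/5)·ln(22.0/0.102) = (1/5)·ln(215.7) = 1.075.
ζ = δ/√(4π² + δ²) = 1.075/√(39.48 + 1.16) = 1.075/6.374 = 0.1686.

0.169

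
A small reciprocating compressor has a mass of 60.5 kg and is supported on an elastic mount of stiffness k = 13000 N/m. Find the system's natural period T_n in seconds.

0.429 s

ω_n = √(k/m) = √(13000/60.5) = √214.9 = 14.66 rad/s.
T_n = 2π/ω_n = 6.283/14.66 = 0.4286 s.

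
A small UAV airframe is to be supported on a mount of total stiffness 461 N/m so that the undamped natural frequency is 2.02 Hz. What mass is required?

2.86 kg

ω_n = 2πf_n = 2π × 2.02 = 12.69 rad/s.
m = k/ω_n² = 461/12.69² = 461/161.1 = 2.862 kg.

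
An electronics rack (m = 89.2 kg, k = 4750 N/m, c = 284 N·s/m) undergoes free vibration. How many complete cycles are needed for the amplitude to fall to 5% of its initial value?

3 cycles

ζ = c/(2√(km)) = 284/(2√(4750 × 89.2)) = 284/1302 = 0.2182.
Logarithmic decrement δ = 2πζ/√(1 − ζ²) = 2π × 0.2182/√(1 − 0.0476) = 1.405.
x_n/x₀ = e^(−nδ) ≤ 0.05; take ln: n ≥ ln(1/0.05)/δ = 2.996/1.405 = 2.133.
So 3 complete cycles are required.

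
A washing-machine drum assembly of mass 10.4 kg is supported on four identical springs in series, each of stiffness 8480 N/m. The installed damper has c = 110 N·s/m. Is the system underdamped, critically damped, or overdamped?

underdamped

Series springs: 1/k_eq = 4/8480, so k_eq = 8480/4 = 2120 N/m.
c_c = 2√(k_eq·m) = 297.0 N·s/m; ζ = c/c_c = 110/297.0 = 0.370.
Since ζ < 1 the system is underdamped.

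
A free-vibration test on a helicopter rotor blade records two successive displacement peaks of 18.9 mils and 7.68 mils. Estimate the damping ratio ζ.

Logarithmic decrement δ = (1/n)·ln(x₀/x_n) = (1/1)·ln(18.9/7.68) = (1/1)·ln(2.461) = 0.9005.
ζ = δ/√(4π² + δ²) = 0.9005/√(39.48 + 0.811) = 0.9005/6.347 = 0.1419.

0.142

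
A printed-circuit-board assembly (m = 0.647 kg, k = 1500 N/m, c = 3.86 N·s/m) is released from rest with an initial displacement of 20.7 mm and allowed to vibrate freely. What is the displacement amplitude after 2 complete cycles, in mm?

ζ = c/(2√(km)) = 3.86/(2√(1500 × 0.647)) = 3.86/62.31 = 0.06195.
Logarithmic decrement δ = 2πζ/√(1 − ζ²) = 2π × 0.06195/√(1 − 0.00384) = 0.3900.
After n cycles, x_n/x₀ = e^(−nδ), so x_2 = 20.7 × e^(−2 × 0.3900) = 20.7 × 0.4584 = 9.489 mm.

9.49 mm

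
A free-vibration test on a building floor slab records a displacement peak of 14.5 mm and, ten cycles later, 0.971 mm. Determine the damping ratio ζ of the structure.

0.0430

Logarithmic decrement δ = (1/n)·ln(x₀/x_n) = (1/10)·ln(14.5/0.971) = (1/10)·ln(14.93) = 0.2704.
ζ = δ/√(4π² + δ²) = 0.2704/√(39.48 + 0.0731) = 0.2704/6.289 = 0.04299.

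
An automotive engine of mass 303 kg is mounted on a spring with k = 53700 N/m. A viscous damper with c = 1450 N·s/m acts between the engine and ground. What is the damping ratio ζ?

0.180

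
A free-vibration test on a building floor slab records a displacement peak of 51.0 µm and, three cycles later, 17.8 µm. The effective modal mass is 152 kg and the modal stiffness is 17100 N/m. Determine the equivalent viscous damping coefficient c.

Logarithmic decrement δ = (1/n)·ln(x₀/x_n) = (1/3)·ln(51.0/17.8) = (1/3)·ln(2.865) = 0.3509.
ζ = δ/√(4π² + δ²) = 0.3509/√(39.48 + 0.123) = 0.3509/6.293 = 0.05576.
c = ζ · 2√(km) = 0.05576 × 2√(17100 × 152) = 0.05576 × 3224 = 179.8 N·s/m.

180 N·s/m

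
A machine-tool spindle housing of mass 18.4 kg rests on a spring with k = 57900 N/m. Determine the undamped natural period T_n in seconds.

ω_n = √(k/m) = √(57900/18.4) = √3147 = 56.10 rad/s.
T_n = 2π/ω_n = 6.283/56.10 = 0.1120 s.

0.112 s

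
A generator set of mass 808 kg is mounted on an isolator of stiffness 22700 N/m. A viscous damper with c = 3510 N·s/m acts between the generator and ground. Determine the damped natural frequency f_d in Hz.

0.769 Hz

ω_n = √(k/m) = √(22700/808) = 5.300 rad/s.
Critical damping c_c = 2√(k·m) = 2√(22700 × 808) = 8565 N·s/m, so ζ = c/c_c = 3510/8565 = 0.4098.
ω_d = ω_n√(1 − ζ²) = 5.300 × √(1 − 0.168) = 4.835 rad/s.
f_d = ω_d/(2π) = 0.7695 Hz.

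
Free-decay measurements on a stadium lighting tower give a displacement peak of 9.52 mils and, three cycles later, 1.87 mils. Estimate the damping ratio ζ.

Logarithmic decrement δ = (1/n)·ln(x₀/x_n) = (1/3)·ln(9.52/1.87) = (1/3)·ln(5.091) = 0.5425.
ζ = δ/√(4π² + δ²) = 0.5425/√(39.48 + 0.294) = 0.5425/6.307 = 0.08602.

0.0860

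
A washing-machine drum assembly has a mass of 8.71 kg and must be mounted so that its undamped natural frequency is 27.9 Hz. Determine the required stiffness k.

268000 N/m

ω_n = 2πf_n = 2π × 27.9 = 175.3 rad/s.
k = m·ω_n² = 8.71 × 175.3² = 8.71 × 30730 = 267700 N/m.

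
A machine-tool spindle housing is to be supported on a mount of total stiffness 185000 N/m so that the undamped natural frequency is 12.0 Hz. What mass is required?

ω_n = 2πf_n = 2π × 12.0 = 75.40 rad/s.
m = k/ω_n² = 185000/75.40² = 185000/5685 = 32.54 kg.

32.5 kg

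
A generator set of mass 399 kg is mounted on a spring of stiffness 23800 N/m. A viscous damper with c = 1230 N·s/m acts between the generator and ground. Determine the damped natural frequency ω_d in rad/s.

ω_n = √(k/m) = √(23800/399) = 7.723 rad/s.
Critical damping c_c = 2√(k·m) = 2√(23800 × 399) = 6163 N·s/m, so ζ = c/c_c = 1230/6163 = 0.1996.
ω_d = ω_n√(1 − ζ²) = 7.723 × √(1 − 0.0398) = 7.568 rad/s.

7.57 rad/s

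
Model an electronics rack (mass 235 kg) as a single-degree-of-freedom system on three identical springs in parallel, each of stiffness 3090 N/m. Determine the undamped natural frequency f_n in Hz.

1.00 Hz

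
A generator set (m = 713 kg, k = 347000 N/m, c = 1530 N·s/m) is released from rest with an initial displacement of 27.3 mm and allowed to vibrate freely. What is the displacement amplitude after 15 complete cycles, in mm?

0.277 mm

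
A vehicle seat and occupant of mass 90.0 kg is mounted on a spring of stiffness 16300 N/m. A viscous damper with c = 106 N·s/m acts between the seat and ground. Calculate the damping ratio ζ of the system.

0.0438

ω_n = √(k/m) = √(16300/90.0) = 13.46 rad/s.
Critical damping c_c = 2√(k·m) = 2√(16300 × 90.0) = 2422 N·s/m, so ζ = c/c_c = 106/2422 = 0.04376.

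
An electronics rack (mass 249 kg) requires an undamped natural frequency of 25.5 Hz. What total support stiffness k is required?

ω_n = 2πf_n = 2π × 25.5 = 160.2 rad/s.
k = m·ω_n² = 249 × 160.2² = 249 × 25670 = 6392000 N/m.

6390000 N/m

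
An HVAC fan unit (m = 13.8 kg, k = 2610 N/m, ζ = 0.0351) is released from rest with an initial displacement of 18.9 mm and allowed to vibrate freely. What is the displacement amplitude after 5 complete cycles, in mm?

Logarithmic decrement δ = 2πζ/√(1 − ζ²) = 2π × 0.03510/√(1 − 0.00123) = 0.2207.
After n cycles, x_n/x₀ = e^(−nδ), so x_5 = 18.9 × e^(−5 × 0.2207) = 18.9 × 0.3317 = 6.270 mm.

6.27 mm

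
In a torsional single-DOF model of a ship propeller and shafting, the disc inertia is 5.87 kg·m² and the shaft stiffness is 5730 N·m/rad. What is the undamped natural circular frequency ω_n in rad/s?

31.2 rad/s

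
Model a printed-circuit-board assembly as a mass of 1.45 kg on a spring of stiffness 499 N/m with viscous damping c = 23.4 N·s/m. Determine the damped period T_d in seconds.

0.376 s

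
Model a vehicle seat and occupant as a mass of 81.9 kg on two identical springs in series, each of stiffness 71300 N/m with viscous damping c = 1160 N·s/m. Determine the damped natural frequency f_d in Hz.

Series springs: 1/k_eq = 2/71300, so k_eq = 71300/2 = 35650 N/m.
ω_n = √(k_eq/m) = √(35650/81.9) = 20.86 rad/s.
Critical damping c_c = 2√(k_eq·m) = 2√(35650 × 81.9) = 3417 N·s/m, so ζ = c/c_c = 1160/3417 = 0.3394.
ω_d = ω_n√(1 − ζ²) = 20.86 × √(1 − 0.115) = 19.62 rad/s.
f_d = ω_d/(2π) = 3.123 Hz.

3.12 Hz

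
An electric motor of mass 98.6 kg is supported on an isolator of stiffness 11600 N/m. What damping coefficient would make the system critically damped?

c_c = 2√(k·m) = 2√(11600 × 98.6) = 2 × 1069 = 2139 N·s/m.

2140 N·s/m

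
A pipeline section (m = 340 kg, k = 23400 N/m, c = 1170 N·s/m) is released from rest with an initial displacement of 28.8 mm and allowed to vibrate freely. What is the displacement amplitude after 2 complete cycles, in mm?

ζ = c/(2√(km)) = 1170/(2√(23400 × 340)) = 1170/5641 = 0.2074.
Logarithmic decrement δ = 2πζ/√(1 − ζ²) = 2π × 0.2074/√(1 − 0.0430) = 1.332.
After n cycles, x_n/x₀ = e^(−nδ), so x_2 = 28.8 × e^(−2 × 1.332) = 28.8 × 0.06966 = 2.006 mm.

2.01 mm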